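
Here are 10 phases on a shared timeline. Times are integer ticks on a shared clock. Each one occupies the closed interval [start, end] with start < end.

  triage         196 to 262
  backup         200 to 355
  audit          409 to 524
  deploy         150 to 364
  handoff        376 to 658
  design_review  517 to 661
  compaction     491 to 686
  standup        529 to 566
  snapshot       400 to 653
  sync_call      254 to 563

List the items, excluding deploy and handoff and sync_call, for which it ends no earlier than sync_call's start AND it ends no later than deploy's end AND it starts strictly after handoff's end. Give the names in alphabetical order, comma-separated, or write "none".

Conditions: its end is no earlier than sync_call's start (X.end >= 254) AND its end is no later than deploy's end (X.end <= 364) AND its start is strictly after handoff's end (X.start > 658).
audit: end 524 >= 254? ✓; end 524 <= 364? ✗; start 409 > 658? ✗ → no.
backup: end 355 >= 254? ✓; end 355 <= 364? ✓; start 200 > 658? ✗ → no.
compaction: end 686 >= 254? ✓; end 686 <= 364? ✗; start 491 > 658? ✗ → no.
design_review: end 661 >= 254? ✓; end 661 <= 364? ✗; start 517 > 658? ✗ → no.
snapshot: end 653 >= 254? ✓; end 653 <= 364? ✗; start 400 > 658? ✗ → no.
standup: end 566 >= 254? ✓; end 566 <= 364? ✗; start 529 > 658? ✗ → no.
triage: end 262 >= 254? ✓; end 262 <= 364? ✓; start 196 > 658? ✗ → no.
Result: none.

none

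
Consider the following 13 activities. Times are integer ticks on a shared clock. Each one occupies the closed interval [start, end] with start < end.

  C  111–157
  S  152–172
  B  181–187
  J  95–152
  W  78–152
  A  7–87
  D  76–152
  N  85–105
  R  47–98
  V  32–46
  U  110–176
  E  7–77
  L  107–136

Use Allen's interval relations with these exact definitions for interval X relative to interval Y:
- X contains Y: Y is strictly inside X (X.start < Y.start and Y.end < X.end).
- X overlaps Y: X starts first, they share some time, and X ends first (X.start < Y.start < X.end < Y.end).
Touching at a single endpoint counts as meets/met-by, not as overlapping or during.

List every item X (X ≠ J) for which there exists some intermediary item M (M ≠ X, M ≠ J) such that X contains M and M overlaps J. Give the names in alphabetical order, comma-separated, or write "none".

D, W

Target J = [95, 152].
Intermediaries M with M overlaps J: N, R.
Via N — items with X contains N: D, W.
Via R — items with X contains R: none.
Union: D, W.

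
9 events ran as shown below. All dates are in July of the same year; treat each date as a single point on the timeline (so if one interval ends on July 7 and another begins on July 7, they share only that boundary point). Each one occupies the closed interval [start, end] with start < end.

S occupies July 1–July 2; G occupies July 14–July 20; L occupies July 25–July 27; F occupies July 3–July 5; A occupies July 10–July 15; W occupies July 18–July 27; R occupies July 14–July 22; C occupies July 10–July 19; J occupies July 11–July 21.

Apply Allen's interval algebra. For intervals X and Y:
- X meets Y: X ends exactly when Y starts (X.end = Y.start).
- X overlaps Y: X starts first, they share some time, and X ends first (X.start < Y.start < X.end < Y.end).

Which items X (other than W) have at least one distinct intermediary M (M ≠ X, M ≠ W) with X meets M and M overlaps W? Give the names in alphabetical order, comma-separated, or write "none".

none

Target W = [July 18, July 27].
Intermediaries M with M overlaps W: C, G, J, R.
Via C — items with X meets C: none.
Via G — items with X meets G: none.
Via J — items with X meets J: none.
Via R — items with X meets R: none.
Union: none.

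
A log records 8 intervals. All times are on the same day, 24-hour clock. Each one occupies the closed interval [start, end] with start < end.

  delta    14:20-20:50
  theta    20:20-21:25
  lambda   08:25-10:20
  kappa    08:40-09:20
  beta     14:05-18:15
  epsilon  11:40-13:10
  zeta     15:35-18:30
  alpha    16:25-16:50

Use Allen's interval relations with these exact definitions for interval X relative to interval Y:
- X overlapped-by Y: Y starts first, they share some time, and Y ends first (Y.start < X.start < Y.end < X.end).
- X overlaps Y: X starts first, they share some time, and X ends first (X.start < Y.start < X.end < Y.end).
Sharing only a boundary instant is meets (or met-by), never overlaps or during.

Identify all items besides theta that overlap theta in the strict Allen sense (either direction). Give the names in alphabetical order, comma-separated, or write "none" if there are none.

Target theta = [20:20, 21:25].
alpha [16:25, 16:50] → before → no.
beta [14:05, 18:15] → before → no.
delta [14:20, 20:50] → overlaps → yes.
epsilon [11:40, 13:10] → before → no.
kappa [08:40, 09:20] → before → no.
lambda [08:25, 10:20] → before → no.
zeta [15:35, 18:30] → before → no.
Result: delta.

delta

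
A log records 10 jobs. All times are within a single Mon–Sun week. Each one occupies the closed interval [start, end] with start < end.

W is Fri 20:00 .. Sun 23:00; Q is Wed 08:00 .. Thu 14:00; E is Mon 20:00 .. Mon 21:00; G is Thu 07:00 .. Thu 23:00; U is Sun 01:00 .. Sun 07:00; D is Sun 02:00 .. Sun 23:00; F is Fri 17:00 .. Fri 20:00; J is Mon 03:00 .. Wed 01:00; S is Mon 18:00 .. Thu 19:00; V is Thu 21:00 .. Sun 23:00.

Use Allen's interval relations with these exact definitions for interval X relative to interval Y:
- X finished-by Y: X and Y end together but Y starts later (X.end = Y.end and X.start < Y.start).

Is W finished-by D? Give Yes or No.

W = [Fri 20:00, Sun 23:00], D = [Sun 02:00, Sun 23:00].
Actual relation of W to D: finished-by.
Asked whether 'finished-by' holds → Yes.

Yes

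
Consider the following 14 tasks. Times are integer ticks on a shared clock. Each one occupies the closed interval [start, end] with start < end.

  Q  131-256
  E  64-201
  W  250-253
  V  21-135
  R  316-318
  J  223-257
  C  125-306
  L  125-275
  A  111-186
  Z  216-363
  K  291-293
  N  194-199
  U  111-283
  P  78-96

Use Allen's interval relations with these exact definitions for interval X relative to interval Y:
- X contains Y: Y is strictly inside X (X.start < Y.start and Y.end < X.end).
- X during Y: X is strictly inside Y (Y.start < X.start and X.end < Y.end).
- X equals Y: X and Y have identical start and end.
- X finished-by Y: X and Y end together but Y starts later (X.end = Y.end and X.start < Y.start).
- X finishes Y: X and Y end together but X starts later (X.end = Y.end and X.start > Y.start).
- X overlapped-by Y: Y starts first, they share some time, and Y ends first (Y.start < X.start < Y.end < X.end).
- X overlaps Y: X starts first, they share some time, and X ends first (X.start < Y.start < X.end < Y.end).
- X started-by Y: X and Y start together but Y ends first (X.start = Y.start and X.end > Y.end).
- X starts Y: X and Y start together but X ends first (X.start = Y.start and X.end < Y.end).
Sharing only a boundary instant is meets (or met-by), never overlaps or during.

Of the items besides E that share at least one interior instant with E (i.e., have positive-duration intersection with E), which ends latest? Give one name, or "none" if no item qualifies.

C

Target E = [64, 201].
A [111, 186] → during → candidate.
C [125, 306] → overlapped-by → candidate.
J [223, 257] → after → excluded.
K [291, 293] → after → excluded.
L [125, 275] → overlapped-by → candidate.
N [194, 199] → during → candidate.
P [78, 96] → during → candidate.
Q [131, 256] → overlapped-by → candidate.
R [316, 318] → after → excluded.
U [111, 283] → overlapped-by → candidate.
V [21, 135] → overlaps → candidate.
W [250, 253] → after → excluded.
Z [216, 363] → after → excluded.
Among candidates, latest end is 306 → C.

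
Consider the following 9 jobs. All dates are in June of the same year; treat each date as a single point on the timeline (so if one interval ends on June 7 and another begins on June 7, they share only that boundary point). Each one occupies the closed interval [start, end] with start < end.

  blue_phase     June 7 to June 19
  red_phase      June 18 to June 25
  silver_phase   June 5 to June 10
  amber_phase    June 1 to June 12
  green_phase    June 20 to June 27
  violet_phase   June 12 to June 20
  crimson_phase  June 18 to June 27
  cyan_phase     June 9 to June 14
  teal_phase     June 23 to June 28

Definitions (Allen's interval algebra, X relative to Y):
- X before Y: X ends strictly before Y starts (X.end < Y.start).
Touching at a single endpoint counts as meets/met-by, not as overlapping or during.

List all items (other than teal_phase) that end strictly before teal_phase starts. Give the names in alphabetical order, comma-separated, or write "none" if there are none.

Target teal_phase = [June 23, June 28].
amber_phase [June 1, June 12] → before → yes.
blue_phase [June 7, June 19] → before → yes.
crimson_phase [June 18, June 27] → overlaps → no.
cyan_phase [June 9, June 14] → before → yes.
green_phase [June 20, June 27] → overlaps → no.
red_phase [June 18, June 25] → overlaps → no.
silver_phase [June 5, June 10] → before → yes.
violet_phase [June 12, June 20] → before → yes.
Result: amber_phase, blue_phase, cyan_phase, silver_phase, violet_phase.

amber_phase, blue_phase, cyan_phase, silver_phase, violet_phase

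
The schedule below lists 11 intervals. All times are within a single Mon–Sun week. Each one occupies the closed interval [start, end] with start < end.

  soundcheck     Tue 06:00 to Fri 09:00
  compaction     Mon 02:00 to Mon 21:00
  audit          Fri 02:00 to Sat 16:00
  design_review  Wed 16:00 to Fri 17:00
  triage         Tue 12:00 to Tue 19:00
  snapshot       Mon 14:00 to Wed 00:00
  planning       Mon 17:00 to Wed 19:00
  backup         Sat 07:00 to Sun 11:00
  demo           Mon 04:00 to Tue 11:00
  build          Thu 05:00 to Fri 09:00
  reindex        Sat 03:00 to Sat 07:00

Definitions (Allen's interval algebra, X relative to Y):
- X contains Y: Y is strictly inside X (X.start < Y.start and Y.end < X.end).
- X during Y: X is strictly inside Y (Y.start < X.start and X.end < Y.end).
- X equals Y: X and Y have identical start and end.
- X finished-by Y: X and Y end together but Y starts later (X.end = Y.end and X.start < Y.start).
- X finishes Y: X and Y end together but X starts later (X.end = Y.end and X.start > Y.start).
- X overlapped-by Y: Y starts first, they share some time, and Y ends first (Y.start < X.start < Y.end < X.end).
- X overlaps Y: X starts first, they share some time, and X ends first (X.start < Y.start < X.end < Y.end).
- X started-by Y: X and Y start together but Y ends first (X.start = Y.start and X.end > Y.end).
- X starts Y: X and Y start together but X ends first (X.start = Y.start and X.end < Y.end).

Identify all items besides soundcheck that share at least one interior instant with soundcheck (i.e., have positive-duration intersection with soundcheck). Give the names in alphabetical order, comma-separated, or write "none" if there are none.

audit, build, demo, design_review, planning, snapshot, triage

Target soundcheck = [Tue 06:00, Fri 09:00].
audit [Fri 02:00, Sat 16:00] → overlapped-by → yes.
backup [Sat 07:00, Sun 11:00] → after → no.
build [Thu 05:00, Fri 09:00] → finishes → yes.
compaction [Mon 02:00, Mon 21:00] → before → no.
demo [Mon 04:00, Tue 11:00] → overlaps → yes.
design_review [Wed 16:00, Fri 17:00] → overlapped-by → yes.
planning [Mon 17:00, Wed 19:00] → overlaps → yes.
reindex [Sat 03:00, Sat 07:00] → after → no.
snapshot [Mon 14:00, Wed 00:00] → overlaps → yes.
triage [Tue 12:00, Tue 19:00] → during → yes.
Result: audit, build, demo, design_review, planning, snapshot, triage.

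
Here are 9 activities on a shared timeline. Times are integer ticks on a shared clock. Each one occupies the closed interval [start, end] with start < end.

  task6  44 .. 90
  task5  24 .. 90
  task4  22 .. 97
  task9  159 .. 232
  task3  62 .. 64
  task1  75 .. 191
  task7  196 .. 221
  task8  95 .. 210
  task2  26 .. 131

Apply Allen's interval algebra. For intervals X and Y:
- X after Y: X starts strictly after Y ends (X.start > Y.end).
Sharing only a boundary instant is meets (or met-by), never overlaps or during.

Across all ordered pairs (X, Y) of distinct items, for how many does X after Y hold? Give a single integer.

Checking all 72 ordered pairs for relation 'after'; matching pairs in alphabetical order:
(task1, task3): task1 after task3 ✓
(task7, task1): task7 after task1 ✓
(task7, task2): task7 after task2 ✓
(task7, task3): task7 after task3 ✓
(task7, task4): task7 after task4 ✓
(task7, task5): task7 after task5 ✓
(task7, task6): task7 after task6 ✓
(task8, task3): task8 after task3 ✓
(task8, task5): task8 after task5 ✓
(task8, task6): task8 after task6 ✓
(task9, task2): task9 after task2 ✓
(task9, task3): task9 after task3 ✓
(task9, task4): task9 after task4 ✓
(task9, task5): task9 after task5 ✓
(task9, task6): task9 after task6 ✓
Count: 15.

15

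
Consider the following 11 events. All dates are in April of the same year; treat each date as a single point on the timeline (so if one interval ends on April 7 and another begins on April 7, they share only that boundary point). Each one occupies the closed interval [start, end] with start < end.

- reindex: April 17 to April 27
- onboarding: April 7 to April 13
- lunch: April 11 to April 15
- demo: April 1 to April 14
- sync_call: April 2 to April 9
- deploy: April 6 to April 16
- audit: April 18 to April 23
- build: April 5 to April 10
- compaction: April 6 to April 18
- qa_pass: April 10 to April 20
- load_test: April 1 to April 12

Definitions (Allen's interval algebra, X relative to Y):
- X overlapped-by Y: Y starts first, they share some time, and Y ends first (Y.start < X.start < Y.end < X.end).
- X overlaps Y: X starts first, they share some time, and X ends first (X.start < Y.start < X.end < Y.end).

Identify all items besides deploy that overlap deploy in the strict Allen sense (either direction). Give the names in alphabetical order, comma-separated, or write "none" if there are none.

Target deploy = [April 6, April 16].
audit [April 18, April 23] → after → no.
build [April 5, April 10] → overlaps → yes.
compaction [April 6, April 18] → started-by → no.
demo [April 1, April 14] → overlaps → yes.
load_test [April 1, April 12] → overlaps → yes.
lunch [April 11, April 15] → during → no.
onboarding [April 7, April 13] → during → no.
qa_pass [April 10, April 20] → overlapped-by → yes.
reindex [April 17, April 27] → after → no.
sync_call [April 2, April 9] → overlaps → yes.
Result: build, demo, load_test, qa_pass, sync_call.

build, demo, load_test, qa_pass, sync_call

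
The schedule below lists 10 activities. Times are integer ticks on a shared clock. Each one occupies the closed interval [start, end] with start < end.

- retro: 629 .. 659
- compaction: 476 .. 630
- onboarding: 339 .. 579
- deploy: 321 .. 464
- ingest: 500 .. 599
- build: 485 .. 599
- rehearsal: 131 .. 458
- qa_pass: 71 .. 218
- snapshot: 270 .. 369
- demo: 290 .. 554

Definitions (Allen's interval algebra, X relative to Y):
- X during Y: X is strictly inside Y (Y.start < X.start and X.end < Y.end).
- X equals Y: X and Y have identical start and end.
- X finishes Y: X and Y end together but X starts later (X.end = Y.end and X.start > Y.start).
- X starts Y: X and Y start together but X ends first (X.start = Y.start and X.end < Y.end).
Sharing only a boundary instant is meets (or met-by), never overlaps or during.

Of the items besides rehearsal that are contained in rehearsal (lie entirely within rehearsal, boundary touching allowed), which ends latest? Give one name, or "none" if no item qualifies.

Target rehearsal = [131, 458].
build [485, 599] → after → excluded.
compaction [476, 630] → after → excluded.
demo [290, 554] → overlapped-by → excluded.
deploy [321, 464] → overlapped-by → excluded.
ingest [500, 599] → after → excluded.
onboarding [339, 579] → overlapped-by → excluded.
qa_pass [71, 218] → overlaps → excluded.
retro [629, 659] → after → excluded.
snapshot [270, 369] → during → candidate.
Among candidates, latest end is 369 → snapshot.

snapshot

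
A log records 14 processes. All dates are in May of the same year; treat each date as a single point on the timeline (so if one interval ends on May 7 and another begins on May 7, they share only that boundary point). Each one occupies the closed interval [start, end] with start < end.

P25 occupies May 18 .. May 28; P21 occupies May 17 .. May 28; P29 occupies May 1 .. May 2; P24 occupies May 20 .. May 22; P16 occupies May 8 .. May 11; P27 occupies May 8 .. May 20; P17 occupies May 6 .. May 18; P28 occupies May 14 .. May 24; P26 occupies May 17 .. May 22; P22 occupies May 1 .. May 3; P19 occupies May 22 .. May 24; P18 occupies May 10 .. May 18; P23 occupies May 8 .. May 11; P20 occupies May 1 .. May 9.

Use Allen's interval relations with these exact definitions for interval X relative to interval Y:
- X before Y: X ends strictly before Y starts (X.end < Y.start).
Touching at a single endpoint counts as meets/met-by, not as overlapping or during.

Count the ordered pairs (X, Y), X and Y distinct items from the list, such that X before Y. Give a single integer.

46

Checking all 182 ordered pairs for relation 'before'; matching pairs in alphabetical order:
(P16, P19): P16 before P19 ✓
(P16, P21): P16 before P21 ✓
(P16, P24): P16 before P24 ✓
(P16, P25): P16 before P25 ✓
(P16, P26): P16 before P26 ✓
(P16, P28): P16 before P28 ✓
(P17, P19): P17 before P19 ✓
(P17, P24): P17 before P24 ✓
(P18, P19): P18 before P19 ✓
(P18, P24): P18 before P24 ✓
(P20, P18): P20 before P18 ✓
(P20, P19): P20 before P19 ✓
(P20, P21): P20 before P21 ✓
(P20, P24): P20 before P24 ✓
(P20, P25): P20 before P25 ✓
(P20, P26): P20 before P26 ✓
(P20, P28): P20 before P28 ✓
(P22, P16): P22 before P16 ✓
(P22, P17): P22 before P17 ✓
(P22, P18): P22 before P18 ✓
(P22, P19): P22 before P19 ✓
(P22, P21): P22 before P21 ✓
(P22, P23): P22 before P23 ✓
(P22, P24): P22 before P24 ✓
... plus 22 further pairs not listed.
Count: 46.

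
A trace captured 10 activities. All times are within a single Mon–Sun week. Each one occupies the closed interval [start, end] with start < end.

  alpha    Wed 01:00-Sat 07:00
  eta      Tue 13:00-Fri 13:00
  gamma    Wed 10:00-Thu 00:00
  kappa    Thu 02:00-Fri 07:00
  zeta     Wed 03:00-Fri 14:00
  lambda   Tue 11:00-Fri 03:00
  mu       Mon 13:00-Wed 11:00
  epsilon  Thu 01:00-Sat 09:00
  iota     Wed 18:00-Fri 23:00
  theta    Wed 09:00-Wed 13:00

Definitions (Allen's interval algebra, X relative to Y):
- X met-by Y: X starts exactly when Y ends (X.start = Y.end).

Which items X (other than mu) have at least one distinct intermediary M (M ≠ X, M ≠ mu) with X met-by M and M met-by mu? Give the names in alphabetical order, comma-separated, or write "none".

Target mu = [Mon 13:00, Wed 11:00].
Intermediaries M with M met-by mu: none.
Union: none.

none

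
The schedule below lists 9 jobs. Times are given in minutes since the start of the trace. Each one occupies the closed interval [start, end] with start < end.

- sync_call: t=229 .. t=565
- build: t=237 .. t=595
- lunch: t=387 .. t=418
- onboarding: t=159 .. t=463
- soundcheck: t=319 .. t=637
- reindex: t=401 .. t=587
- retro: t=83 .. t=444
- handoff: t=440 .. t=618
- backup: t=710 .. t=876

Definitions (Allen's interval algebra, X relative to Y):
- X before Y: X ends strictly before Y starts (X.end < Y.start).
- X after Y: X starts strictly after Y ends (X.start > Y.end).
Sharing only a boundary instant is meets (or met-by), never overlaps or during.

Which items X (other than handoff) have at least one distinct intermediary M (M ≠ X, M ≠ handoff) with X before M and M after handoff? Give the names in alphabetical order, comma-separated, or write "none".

Target handoff = [t=440, t=618].
Intermediaries M with M after handoff: backup.
Via backup — items with X before backup: build, lunch, onboarding, reindex, retro, soundcheck, sync_call.
Union: build, lunch, onboarding, reindex, retro, soundcheck, sync_call.

build, lunch, onboarding, reindex, retro, soundcheck, sync_call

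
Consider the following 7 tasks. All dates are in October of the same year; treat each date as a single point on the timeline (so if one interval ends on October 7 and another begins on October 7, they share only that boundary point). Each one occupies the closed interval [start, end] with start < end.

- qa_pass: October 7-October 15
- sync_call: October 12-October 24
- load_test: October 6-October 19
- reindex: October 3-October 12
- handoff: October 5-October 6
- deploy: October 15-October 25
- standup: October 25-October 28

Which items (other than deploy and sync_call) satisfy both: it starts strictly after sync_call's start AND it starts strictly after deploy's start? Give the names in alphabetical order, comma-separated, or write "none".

standup

Conditions: its start is strictly after sync_call's start (X.start > October 12) AND its start is strictly after deploy's start (X.start > October 15).
handoff: start October 5 > October 12? ✗; start October 5 > October 15? ✗ → no.
load_test: start October 6 > October 12? ✗; start October 6 > October 15? ✗ → no.
qa_pass: start October 7 > October 12? ✗; start October 7 > October 15? ✗ → no.
reindex: start October 3 > October 12? ✗; start October 3 > October 15? ✗ → no.
standup: start October 25 > October 12? ✓; start October 25 > October 15? ✓ → yes.
Result: standup.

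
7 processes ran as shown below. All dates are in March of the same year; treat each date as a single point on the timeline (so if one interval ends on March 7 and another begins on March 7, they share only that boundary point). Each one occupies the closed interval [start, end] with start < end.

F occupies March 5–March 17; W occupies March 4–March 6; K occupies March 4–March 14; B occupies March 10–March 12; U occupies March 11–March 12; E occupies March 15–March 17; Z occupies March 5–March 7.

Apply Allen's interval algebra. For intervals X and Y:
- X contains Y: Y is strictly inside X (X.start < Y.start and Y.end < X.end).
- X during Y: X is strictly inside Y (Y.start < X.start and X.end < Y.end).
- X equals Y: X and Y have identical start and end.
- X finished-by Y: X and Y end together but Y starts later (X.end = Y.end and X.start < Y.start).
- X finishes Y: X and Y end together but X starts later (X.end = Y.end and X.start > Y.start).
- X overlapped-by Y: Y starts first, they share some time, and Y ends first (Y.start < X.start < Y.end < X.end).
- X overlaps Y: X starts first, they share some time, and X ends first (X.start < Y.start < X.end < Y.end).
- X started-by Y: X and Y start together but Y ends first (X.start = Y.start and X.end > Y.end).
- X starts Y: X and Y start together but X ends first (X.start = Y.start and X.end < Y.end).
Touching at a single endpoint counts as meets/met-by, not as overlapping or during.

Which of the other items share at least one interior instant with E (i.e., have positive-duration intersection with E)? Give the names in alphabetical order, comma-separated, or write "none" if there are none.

Target E = [March 15, March 17].
B [March 10, March 12] → before → no.
F [March 5, March 17] → finished-by → yes.
K [March 4, March 14] → before → no.
U [March 11, March 12] → before → no.
W [March 4, March 6] → before → no.
Z [March 5, March 7] → before → no.
Result: F.

F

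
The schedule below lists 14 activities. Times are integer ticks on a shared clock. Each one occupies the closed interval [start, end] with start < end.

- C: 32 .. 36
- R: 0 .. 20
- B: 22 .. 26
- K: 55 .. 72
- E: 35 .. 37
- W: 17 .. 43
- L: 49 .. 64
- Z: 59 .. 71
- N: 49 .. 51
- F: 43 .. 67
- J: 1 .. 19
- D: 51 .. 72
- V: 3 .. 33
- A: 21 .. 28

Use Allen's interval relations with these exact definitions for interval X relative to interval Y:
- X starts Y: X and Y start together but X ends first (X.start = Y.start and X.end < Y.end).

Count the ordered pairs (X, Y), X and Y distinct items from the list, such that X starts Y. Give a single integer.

1

Checking all 182 ordered pairs for relation 'starts'; matching pairs in alphabetical order:
(N, L): N starts L ✓
Count: 1.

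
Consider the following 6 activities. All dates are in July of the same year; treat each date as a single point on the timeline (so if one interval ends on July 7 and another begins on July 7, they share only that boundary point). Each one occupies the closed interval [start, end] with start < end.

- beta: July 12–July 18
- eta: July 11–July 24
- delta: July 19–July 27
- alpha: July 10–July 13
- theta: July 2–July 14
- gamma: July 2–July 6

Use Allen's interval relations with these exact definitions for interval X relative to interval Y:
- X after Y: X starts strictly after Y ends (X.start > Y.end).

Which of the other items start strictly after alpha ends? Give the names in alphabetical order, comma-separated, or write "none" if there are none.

Target alpha = [July 10, July 13].
beta [July 12, July 18] → overlapped-by → no.
delta [July 19, July 27] → after → yes.
eta [July 11, July 24] → overlapped-by → no.
gamma [July 2, July 6] → before → no.
theta [July 2, July 14] → contains → no.
Result: delta.

delta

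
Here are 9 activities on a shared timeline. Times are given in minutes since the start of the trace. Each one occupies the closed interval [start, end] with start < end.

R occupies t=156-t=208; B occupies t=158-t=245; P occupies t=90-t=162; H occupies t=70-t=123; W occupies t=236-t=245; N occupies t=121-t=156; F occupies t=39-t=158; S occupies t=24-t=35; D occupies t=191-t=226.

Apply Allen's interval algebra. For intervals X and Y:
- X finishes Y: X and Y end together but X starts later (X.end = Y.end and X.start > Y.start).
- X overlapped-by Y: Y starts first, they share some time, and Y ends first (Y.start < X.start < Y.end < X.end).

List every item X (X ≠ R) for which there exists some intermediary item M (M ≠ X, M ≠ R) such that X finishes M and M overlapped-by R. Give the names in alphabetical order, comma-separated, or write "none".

Target R = [t=156, t=208].
Intermediaries M with M overlapped-by R: B, D.
Via B — items with X finishes B: W.
Via D — items with X finishes D: none.
Union: W.

W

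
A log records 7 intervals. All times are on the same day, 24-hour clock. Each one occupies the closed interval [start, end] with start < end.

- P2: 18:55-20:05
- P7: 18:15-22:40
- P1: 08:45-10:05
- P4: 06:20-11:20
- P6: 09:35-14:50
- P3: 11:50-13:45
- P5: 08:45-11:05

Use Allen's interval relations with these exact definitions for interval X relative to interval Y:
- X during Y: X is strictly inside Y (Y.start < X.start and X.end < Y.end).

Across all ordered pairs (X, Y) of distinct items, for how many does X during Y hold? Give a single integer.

4

Checking all 42 ordered pairs for relation 'during'; matching pairs in alphabetical order:
(P1, P4): P1 during P4 ✓
(P2, P7): P2 during P7 ✓
(P3, P6): P3 during P6 ✓
(P5, P4): P5 during P4 ✓
Count: 4.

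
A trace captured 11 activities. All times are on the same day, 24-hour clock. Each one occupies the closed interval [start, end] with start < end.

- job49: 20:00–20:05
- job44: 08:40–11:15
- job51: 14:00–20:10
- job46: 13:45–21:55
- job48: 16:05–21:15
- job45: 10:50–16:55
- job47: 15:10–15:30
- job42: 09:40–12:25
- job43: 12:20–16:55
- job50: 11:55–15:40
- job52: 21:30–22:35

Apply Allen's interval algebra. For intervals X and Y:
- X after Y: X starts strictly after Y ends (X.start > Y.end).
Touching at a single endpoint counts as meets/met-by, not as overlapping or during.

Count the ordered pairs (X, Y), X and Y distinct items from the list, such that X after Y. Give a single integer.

Checking all 110 ordered pairs for relation 'after'; matching pairs in alphabetical order:
(job43, job44): job43 after job44 ✓
(job46, job42): job46 after job42 ✓
(job46, job44): job46 after job44 ✓
(job47, job42): job47 after job42 ✓
(job47, job44): job47 after job44 ✓
(job48, job42): job48 after job42 ✓
(job48, job44): job48 after job44 ✓
(job48, job47): job48 after job47 ✓
(job48, job50): job48 after job50 ✓
(job49, job42): job49 after job42 ✓
(job49, job43): job49 after job43 ✓
(job49, job44): job49 after job44 ✓
(job49, job45): job49 after job45 ✓
(job49, job47): job49 after job47 ✓
(job49, job50): job49 after job50 ✓
(job50, job44): job50 after job44 ✓
(job51, job42): job51 after job42 ✓
(job51, job44): job51 after job44 ✓
(job52, job42): job52 after job42 ✓
(job52, job43): job52 after job43 ✓
(job52, job44): job52 after job44 ✓
(job52, job45): job52 after job45 ✓
(job52, job47): job52 after job47 ✓
(job52, job48): job52 after job48 ✓
... plus 3 further pairs not listed.
Count: 27.

27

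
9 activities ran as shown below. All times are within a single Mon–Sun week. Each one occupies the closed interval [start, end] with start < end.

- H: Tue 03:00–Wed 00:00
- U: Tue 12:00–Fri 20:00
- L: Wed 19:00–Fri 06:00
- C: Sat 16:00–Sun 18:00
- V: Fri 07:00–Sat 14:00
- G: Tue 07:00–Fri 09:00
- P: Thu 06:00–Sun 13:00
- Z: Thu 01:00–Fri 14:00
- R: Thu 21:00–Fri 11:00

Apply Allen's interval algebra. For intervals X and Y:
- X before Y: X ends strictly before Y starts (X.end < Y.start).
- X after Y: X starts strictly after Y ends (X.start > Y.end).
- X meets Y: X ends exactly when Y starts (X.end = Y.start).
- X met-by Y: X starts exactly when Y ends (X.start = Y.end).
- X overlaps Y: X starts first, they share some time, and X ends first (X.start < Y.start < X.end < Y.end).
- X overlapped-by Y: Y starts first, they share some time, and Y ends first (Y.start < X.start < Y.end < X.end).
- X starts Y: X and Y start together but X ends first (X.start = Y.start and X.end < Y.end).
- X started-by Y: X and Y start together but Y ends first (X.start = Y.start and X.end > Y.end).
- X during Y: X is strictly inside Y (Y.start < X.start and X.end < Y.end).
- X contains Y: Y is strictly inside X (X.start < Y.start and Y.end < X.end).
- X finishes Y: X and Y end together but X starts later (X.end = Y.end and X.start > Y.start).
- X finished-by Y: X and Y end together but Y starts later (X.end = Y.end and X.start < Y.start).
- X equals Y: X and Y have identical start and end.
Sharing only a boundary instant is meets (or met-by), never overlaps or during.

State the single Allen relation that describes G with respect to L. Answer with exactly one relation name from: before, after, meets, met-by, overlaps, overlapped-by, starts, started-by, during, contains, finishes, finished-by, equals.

G = [Tue 07:00, Fri 09:00]; L = [Wed 19:00, Fri 06:00].
Compare endpoints: G.start < L.start, G.start < L.end, G.end > L.start, G.end > L.end.
That pattern is 'contains'.

contains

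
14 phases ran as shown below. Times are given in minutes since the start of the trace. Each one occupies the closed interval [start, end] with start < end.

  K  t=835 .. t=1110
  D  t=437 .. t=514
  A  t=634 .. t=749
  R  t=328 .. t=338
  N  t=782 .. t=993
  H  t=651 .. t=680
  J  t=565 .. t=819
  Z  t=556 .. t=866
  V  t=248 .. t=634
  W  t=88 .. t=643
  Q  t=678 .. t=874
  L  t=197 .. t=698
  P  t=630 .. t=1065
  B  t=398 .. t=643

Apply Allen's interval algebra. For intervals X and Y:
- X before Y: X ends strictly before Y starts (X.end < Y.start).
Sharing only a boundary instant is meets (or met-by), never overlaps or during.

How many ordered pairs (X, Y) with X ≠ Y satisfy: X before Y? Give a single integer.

Checking all 182 ordered pairs for relation 'before'; matching pairs in alphabetical order:
(A, K): A before K ✓
(A, N): A before N ✓
(B, H): B before H ✓
(B, K): B before K ✓
(B, N): B before N ✓
(B, Q): B before Q ✓
(D, A): D before A ✓
(D, H): D before H ✓
(D, J): D before J ✓
(D, K): D before K ✓
(D, N): D before N ✓
(D, P): D before P ✓
(D, Q): D before Q ✓
(D, Z): D before Z ✓
(H, K): H before K ✓
(H, N): H before N ✓
(J, K): J before K ✓
(L, K): L before K ✓
(L, N): L before N ✓
(R, A): R before A ✓
(R, B): R before B ✓
(R, D): R before D ✓
(R, H): R before H ✓
(R, J): R before J ✓
... plus 13 further pairs not listed.
Count: 37.

37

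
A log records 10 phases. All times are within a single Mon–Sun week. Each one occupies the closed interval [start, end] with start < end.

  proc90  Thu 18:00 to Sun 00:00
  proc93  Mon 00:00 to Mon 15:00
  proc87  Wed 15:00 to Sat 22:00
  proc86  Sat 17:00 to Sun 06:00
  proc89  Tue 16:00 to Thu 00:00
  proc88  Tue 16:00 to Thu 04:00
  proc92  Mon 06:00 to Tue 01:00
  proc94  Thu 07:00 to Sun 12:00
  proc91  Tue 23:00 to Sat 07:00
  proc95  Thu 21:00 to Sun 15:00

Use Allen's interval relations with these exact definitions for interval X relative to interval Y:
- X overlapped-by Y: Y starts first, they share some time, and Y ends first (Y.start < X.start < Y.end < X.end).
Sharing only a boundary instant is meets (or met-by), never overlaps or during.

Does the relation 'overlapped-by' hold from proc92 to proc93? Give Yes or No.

proc92 = [Mon 06:00, Tue 01:00], proc93 = [Mon 00:00, Mon 15:00].
Actual relation of proc92 to proc93: overlapped-by.
Asked whether 'overlapped-by' holds → Yes.

Yes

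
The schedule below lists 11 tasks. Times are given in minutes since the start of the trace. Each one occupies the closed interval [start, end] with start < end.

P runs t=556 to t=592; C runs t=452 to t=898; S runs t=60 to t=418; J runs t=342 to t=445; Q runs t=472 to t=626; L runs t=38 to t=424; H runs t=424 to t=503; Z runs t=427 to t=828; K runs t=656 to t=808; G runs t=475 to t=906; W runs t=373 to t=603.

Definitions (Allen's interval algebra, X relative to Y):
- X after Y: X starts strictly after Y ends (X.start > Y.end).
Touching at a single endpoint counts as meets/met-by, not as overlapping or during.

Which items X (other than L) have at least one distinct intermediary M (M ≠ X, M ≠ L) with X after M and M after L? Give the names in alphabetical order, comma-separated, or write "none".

Target L = [t=38, t=424].
Intermediaries M with M after L: C, G, K, P, Q, Z.
Via C — items with X after C: none.
Via G — items with X after G: none.
Via K — items with X after K: none.
Via P — items with X after P: K.
Via Q — items with X after Q: K.
Via Z — items with X after Z: none.
Union: K.

K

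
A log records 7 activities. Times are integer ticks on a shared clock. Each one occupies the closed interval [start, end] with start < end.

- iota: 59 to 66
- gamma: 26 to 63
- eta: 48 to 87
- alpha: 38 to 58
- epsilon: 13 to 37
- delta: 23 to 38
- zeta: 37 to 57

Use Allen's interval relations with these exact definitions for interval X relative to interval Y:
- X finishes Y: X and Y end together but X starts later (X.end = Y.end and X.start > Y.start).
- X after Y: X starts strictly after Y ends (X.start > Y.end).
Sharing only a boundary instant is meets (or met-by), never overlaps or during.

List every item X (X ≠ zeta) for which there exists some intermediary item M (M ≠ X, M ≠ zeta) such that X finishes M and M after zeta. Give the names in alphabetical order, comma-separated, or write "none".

none

Target zeta = [37, 57].
Intermediaries M with M after zeta: iota.
Via iota — items with X finishes iota: none.
Union: none.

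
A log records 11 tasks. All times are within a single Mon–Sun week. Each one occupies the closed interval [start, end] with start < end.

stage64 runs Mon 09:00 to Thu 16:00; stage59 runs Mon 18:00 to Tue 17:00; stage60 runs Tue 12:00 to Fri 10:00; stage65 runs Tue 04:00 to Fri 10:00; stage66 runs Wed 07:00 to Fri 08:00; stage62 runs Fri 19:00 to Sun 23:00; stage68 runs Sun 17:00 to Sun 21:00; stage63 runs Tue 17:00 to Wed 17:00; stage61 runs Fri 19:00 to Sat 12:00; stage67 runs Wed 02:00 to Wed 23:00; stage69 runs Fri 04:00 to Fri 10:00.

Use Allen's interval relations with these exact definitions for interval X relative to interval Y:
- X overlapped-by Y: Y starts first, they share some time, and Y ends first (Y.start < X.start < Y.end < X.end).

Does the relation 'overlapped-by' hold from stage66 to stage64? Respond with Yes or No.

Yes

stage66 = [Wed 07:00, Fri 08:00], stage64 = [Mon 09:00, Thu 16:00].
Actual relation of stage66 to stage64: overlapped-by.
Asked whether 'overlapped-by' holds → Yes.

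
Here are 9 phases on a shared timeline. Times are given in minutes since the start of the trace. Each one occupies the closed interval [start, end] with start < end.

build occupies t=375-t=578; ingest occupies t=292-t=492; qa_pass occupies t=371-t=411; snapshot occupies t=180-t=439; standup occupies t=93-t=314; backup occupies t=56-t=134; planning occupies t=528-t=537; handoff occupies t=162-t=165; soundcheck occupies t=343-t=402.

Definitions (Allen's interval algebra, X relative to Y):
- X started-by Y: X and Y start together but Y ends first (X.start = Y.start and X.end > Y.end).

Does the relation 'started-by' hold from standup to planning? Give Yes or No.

standup = [t=93, t=314], planning = [t=528, t=537].
Actual relation of standup to planning: before.
Asked whether 'started-by' holds → No.

No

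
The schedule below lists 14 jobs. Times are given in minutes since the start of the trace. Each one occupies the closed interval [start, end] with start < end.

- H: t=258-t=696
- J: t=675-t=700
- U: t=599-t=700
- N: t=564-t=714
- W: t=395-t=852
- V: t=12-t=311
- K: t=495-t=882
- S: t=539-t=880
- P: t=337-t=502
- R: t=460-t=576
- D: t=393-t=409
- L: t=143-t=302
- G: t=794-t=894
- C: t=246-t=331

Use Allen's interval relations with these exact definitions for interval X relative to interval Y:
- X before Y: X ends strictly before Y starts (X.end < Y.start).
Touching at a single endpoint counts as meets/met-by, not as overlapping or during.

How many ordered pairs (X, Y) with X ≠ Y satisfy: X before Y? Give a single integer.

Checking all 182 ordered pairs for relation 'before'; matching pairs in alphabetical order:
(C, D): C before D ✓
(C, G): C before G ✓
(C, J): C before J ✓
(C, K): C before K ✓
(C, N): C before N ✓
(C, P): C before P ✓
(C, R): C before R ✓
(C, S): C before S ✓
(C, U): C before U ✓
(C, W): C before W ✓
(D, G): D before G ✓
(D, J): D before J ✓
(D, K): D before K ✓
(D, N): D before N ✓
(D, R): D before R ✓
(D, S): D before S ✓
(D, U): D before U ✓
(H, G): H before G ✓
(J, G): J before G ✓
(L, D): L before D ✓
(L, G): L before G ✓
(L, J): L before J ✓
(L, K): L before K ✓
(L, N): L before N ✓
... plus 25 further pairs not listed.
Count: 49.

49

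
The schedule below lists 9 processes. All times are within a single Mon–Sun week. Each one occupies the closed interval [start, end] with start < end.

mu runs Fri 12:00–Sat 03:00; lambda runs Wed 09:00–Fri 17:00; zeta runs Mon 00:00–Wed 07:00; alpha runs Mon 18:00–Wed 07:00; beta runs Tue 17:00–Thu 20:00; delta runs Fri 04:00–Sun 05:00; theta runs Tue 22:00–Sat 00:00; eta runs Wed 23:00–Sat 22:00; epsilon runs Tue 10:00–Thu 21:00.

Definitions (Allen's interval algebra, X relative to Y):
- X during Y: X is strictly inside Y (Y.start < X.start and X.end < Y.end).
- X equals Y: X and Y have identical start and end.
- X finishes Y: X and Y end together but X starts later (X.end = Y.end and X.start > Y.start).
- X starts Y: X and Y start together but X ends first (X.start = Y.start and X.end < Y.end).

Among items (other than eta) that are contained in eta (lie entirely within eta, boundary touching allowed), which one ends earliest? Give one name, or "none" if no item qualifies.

mu

Target eta = [Wed 23:00, Sat 22:00].
alpha [Mon 18:00, Wed 07:00] → before → excluded.
beta [Tue 17:00, Thu 20:00] → overlaps → excluded.
delta [Fri 04:00, Sun 05:00] → overlapped-by → excluded.
epsilon [Tue 10:00, Thu 21:00] → overlaps → excluded.
lambda [Wed 09:00, Fri 17:00] → overlaps → excluded.
mu [Fri 12:00, Sat 03:00] → during → candidate.
theta [Tue 22:00, Sat 00:00] → overlaps → excluded.
zeta [Mon 00:00, Wed 07:00] → before → excluded.
Among candidates, earliest end is Sat 03:00 → mu.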